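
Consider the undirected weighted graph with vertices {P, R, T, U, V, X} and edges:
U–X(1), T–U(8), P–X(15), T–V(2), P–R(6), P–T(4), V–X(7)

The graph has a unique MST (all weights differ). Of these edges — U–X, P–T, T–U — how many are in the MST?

Kruskal's algorithm — process edges by increasing weight (ties by edge label):
U–X (1): add — endpoints in different components.
T–V (2): add — endpoints in different components.
P–T (4): add — endpoints in different components.
P–R (6): add — endpoints in different components.
V–X (7): add — endpoints in different components.
MST edge set: {U–X, T–V, P–T, P–R, V–X}.
Of the listed edges, {U–X, P–T} are in the MST → 2.

2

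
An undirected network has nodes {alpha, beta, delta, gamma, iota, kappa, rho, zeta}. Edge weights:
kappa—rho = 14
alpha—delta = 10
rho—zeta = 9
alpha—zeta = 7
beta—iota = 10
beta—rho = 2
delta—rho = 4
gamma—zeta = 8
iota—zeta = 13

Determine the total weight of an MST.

Prim, starting at beta.
Step 1: cheapest edge leaving the tree is beta—rho (2); add rho.
Step 2: cheapest edge leaving the tree is delta—rho (4); add delta.
Step 3: cheapest edge leaving the tree is rho—zeta (9); add zeta.
Step 4: cheapest edge leaving the tree is alpha—zeta (7); add alpha.
Step 5: cheapest edge leaving the tree is gamma—zeta (8); add gamma.
Step 6: cheapest edge leaving the tree is beta—iota (10); add iota.
Step 7: cheapest edge leaving the tree is kappa—rho (14); add kappa.
MST edges: beta—rho, delta—rho, rho—zeta, alpha—zeta, gamma—zeta, beta—iota, kappa—rho; total weight 2+4+9+7+8+10+14 = 54.

54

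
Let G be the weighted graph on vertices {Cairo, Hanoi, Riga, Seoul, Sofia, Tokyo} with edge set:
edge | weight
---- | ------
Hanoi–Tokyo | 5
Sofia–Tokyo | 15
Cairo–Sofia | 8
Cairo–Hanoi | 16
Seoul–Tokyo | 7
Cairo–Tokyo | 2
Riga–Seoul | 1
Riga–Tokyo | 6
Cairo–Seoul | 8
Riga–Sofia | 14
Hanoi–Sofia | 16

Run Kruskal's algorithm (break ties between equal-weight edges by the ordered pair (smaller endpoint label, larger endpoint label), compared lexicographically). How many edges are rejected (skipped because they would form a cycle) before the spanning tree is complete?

2

Kruskal's algorithm — process edges by increasing weight (ties by edge label):
Riga–Seoul (1): add — endpoints in different components.
Cairo–Tokyo (2): add — endpoints in different components.
Hanoi–Tokyo (5): add — endpoints in different components.
Riga–Tokyo (6): add — endpoints in different components.
Seoul–Tokyo (7): skip — Seoul and Tokyo already connected.
Cairo–Seoul (8): skip — Seoul and Cairo already connected.
Cairo–Sofia (8): add — endpoints in different components.
Edges rejected before the tree was complete: 2.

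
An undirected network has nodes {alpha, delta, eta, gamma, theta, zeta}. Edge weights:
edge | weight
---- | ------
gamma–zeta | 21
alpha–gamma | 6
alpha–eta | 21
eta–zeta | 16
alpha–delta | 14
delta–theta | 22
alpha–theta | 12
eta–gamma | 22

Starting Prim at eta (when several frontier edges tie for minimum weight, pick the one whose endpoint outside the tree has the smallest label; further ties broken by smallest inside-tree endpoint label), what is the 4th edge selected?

alpha-theta

Grow the tree from eta using Prim:
Step 1: cheapest edge leaving the tree is eta–zeta (16); add zeta.
Step 2: cheapest edge leaving the tree is alpha–eta (21); add alpha.
Step 3: cheapest edge leaving the tree is alpha–gamma (6); add gamma.
Step 4: cheapest edge leaving the tree is alpha–theta (12); add theta.
Step 5: cheapest edge leaving the tree is alpha–delta (14); add delta.
The 4th edge added is alpha–theta.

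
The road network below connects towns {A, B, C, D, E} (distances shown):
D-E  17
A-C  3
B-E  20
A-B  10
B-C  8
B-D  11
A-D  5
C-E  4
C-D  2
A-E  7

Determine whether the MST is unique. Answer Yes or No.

Sort edges by weight, then run Kruskal:
C-D (2): add. Components now {A} {B} {C,D} {E}
A-C (3): add. Components now {A,C,D} {B} {E}
C-E (4): add. Components now {A,C,D,E} {B}
A-D (5): skip — A and D already connected.
A-E (7): skip — A and E already connected.
B-C (8): add. Components now {A,B,C,D,E}
Every non-tree edge has weight strictly greater than the heaviest edge on the tree path between its endpoints, so the MST is unique.

Yes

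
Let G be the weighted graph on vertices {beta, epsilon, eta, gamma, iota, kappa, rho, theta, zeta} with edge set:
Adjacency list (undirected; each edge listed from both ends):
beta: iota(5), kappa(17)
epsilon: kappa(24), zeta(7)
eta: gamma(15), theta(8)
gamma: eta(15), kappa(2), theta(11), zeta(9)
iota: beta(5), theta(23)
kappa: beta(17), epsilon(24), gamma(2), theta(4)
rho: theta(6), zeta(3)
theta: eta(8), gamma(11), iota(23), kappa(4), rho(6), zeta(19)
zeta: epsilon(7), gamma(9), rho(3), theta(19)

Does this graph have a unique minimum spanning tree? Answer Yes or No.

Yes

Kruskal's algorithm — process edges by increasing weight (ties by edge label):
gamma–kappa (2): add — endpoints in different components.
rho–zeta (3): add — endpoints in different components.
kappa–theta (4): add — endpoints in different components.
beta–iota (5): add — endpoints in different components.
rho–theta (6): add — endpoints in different components.
epsilon–zeta (7): add — endpoints in different components.
eta–theta (8): add — endpoints in different components.
gamma–zeta (9): skip — gamma and zeta already connected.
gamma–theta (11): skip — gamma and theta already connected.
eta–gamma (15): skip — eta and gamma already connected.
beta–kappa (17): add — endpoints in different components.
Every non-tree edge has weight strictly greater than the heaviest edge on the tree path between its endpoints, so the MST is unique.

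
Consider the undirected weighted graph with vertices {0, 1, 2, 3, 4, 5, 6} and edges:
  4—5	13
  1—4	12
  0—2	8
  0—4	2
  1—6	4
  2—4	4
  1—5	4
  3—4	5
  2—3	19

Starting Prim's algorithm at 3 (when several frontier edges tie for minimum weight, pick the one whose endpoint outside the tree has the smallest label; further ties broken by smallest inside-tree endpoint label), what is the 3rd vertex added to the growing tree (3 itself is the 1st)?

Grow the tree from 3 using Prim:
Step 1: cheapest edge leaving the tree is 3—4 (5); add 4.
Step 2: cheapest edge leaving the tree is 0—4 (2); add 0.
Step 3: cheapest edge leaving the tree is 2—4 (4); add 2.
Step 4: cheapest edge leaving the tree is 1—4 (12); add 1.
Step 5: cheapest edge leaving the tree is 1—5 (4); add 5.
Step 6: cheapest edge leaving the tree is 1—6 (4); add 6.
Vertex order: 3, 4, 0, 2, 1, 5, 6. The 3rd vertex is 0.

0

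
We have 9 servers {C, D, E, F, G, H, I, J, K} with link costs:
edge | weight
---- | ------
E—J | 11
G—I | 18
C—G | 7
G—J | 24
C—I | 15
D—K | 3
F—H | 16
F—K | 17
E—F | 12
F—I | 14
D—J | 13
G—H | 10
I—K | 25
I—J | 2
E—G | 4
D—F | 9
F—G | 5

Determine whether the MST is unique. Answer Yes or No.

Yes

Kruskal's algorithm — process edges by increasing weight (ties by edge label):
I—J (2): add — endpoints in different components.
D—K (3): add — endpoints in different components.
E—G (4): add — endpoints in different components.
F—G (5): add — endpoints in different components.
C—G (7): add — endpoints in different components.
D—F (9): add — endpoints in different components.
G—H (10): add — endpoints in different components.
E—J (11): add — endpoints in different components.
Every non-tree edge has weight strictly greater than the heaviest edge on the tree path between its endpoints, so the MST is unique.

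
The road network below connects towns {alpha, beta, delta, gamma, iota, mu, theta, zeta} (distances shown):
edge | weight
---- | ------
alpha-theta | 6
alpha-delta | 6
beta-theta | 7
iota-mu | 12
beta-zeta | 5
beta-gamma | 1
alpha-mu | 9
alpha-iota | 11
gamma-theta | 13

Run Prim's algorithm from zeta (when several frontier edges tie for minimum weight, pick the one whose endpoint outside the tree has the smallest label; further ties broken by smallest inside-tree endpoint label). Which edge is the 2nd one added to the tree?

beta-gamma

Prim's algorithm from zeta:
Step 1: cheapest edge leaving the tree is beta-zeta (5); add beta.
Step 2: cheapest edge leaving the tree is beta-gamma (1); add gamma.
Step 3: cheapest edge leaving the tree is beta-theta (7); add theta.
Step 4: cheapest edge leaving the tree is alpha-theta (6); add alpha.
Step 5: cheapest edge leaving the tree is alpha-delta (6); add delta.
Step 6: cheapest edge leaving the tree is alpha-mu (9); add mu.
Step 7: cheapest edge leaving the tree is alpha-iota (11); add iota.
The 2nd edge added is beta-gamma.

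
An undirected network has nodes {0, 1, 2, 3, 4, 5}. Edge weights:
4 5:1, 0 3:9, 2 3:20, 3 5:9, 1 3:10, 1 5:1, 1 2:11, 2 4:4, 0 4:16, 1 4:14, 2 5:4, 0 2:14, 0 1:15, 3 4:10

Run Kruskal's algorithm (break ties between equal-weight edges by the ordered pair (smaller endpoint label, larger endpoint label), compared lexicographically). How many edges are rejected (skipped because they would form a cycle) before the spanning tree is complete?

Sort edges by weight, then run Kruskal:
1 5 (1): add — endpoints in different components.
4 5 (1): add — endpoints in different components.
2 4 (4): add — endpoints in different components.
2 5 (4): skip — 2 and 5 already connected.
0 3 (9): add — endpoints in different components.
3 5 (9): add — endpoints in different components.
Edges rejected before the tree was complete: 1.

1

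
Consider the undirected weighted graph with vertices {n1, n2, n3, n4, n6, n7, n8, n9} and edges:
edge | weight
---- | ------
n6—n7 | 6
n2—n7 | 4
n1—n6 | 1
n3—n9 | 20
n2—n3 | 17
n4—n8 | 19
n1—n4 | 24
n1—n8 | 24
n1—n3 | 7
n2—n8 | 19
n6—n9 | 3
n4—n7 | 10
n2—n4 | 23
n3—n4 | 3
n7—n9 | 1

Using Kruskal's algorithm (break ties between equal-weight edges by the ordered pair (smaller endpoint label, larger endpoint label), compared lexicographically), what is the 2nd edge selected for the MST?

Sort edges by weight, then run Kruskal:
n1—n6 (1): add — endpoints in different components.
n7—n9 (1): add — endpoints in different components.
n3—n4 (3): add — endpoints in different components.
n6—n9 (3): add — endpoints in different components.
n2—n7 (4): add — endpoints in different components.
n6—n7 (6): skip — n7 and n6 already connected.
n1—n3 (7): add — endpoints in different components.
n4—n7 (10): skip — n7 and n4 already connected.
n2—n3 (17): skip — n3 and n2 already connected.
n2—n8 (19): add — endpoints in different components.
The 2nd edge added is n7—n9.

n7-n9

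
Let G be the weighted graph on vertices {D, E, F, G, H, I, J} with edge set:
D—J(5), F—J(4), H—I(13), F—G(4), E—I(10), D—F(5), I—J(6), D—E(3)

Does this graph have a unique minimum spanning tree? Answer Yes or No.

No

Sort edges by weight, then run Kruskal:
D—E (3): add — endpoints in different components.
F—G (4): add — endpoints in different components.
F—J (4): add — endpoints in different components.
D—F (5): add — endpoints in different components.
D—J (5): skip — D and J already connected.
I—J (6): add — endpoints in different components.
E—I (10): skip — E and I already connected.
H—I (13): add — endpoints in different components.
Non-tree edge D—J has weight 5, equal to the heaviest edge on its tree cycle — swapping gives another MST of the same weight. Not unique.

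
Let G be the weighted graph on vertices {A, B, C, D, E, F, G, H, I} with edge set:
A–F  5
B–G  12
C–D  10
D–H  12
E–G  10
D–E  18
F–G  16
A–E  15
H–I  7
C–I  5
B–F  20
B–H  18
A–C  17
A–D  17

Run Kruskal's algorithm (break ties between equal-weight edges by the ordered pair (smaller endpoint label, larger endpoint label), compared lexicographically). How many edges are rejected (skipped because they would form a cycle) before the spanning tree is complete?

Sort edges by weight, then run Kruskal:
A–F (5): add — endpoints in different components.
C–I (5): add — endpoints in different components.
H–I (7): add — endpoints in different components.
C–D (10): add — endpoints in different components.
E–G (10): add — endpoints in different components.
B–G (12): add — endpoints in different components.
D–H (12): skip — D and H already connected.
A–E (15): add — endpoints in different components.
F–G (16): skip — F and G already connected.
A–C (17): add — endpoints in different components.
Edges rejected before the tree was complete: 2.

2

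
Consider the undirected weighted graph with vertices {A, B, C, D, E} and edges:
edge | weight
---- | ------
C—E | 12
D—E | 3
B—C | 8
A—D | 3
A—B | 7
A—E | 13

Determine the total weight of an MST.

Prim, starting at C.
Step 1: cheapest edge leaving the tree is B—C (8); add B.
Step 2: cheapest edge leaving the tree is A—B (7); add A.
Step 3: cheapest edge leaving the tree is A—D (3); add D.
Step 4: cheapest edge leaving the tree is D—E (3); add E.
MST edges: B—C, A—B, A—D, D—E; total weight 8+7+3+3 = 21.

21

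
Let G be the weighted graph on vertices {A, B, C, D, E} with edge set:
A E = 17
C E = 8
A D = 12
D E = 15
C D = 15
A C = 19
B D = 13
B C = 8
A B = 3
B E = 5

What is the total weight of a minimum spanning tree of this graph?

28

Prim's algorithm from E:
Step 1: cheapest edge leaving the tree is B E (5); add B.
Step 2: cheapest edge leaving the tree is A B (3); add A.
Step 3: cheapest edge leaving the tree is B C (8); add C.
Step 4: cheapest edge leaving the tree is A D (12); add D.
MST edges: B E, A B, B C, A D; total weight 5+3+8+12 = 28.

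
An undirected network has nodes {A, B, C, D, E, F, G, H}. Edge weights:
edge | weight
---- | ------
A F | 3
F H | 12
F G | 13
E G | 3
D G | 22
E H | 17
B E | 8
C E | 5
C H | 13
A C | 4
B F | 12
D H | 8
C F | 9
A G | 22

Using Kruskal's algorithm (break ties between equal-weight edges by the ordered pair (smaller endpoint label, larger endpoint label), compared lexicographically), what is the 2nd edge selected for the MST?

Sort edges by weight, then run Kruskal:
A F (3): add — endpoints in different components.
E G (3): add — endpoints in different components.
A C (4): add — endpoints in different components.
C E (5): add — endpoints in different components.
B E (8): add — endpoints in different components.
D H (8): add — endpoints in different components.
C F (9): skip — C and F already connected.
B F (12): skip — B and F already connected.
F H (12): add — endpoints in different components.
The 2nd edge added is E G.

E-G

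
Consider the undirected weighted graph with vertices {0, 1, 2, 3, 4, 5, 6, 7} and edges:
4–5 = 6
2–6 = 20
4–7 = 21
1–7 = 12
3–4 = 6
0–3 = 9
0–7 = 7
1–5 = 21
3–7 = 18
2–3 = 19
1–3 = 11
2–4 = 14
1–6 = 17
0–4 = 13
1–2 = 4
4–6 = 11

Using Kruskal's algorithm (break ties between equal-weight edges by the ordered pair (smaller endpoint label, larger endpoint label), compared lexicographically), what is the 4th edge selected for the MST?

Kruskal's algorithm — process edges by increasing weight (ties by edge label):
1–2 (4): add — endpoints in different components.
3–4 (6): add — endpoints in different components.
4–5 (6): add — endpoints in different components.
0–7 (7): add — endpoints in different components.
0–3 (9): add — endpoints in different components.
1–3 (11): add — endpoints in different components.
4–6 (11): add — endpoints in different components.
The 4th edge added is 0–7.

0-7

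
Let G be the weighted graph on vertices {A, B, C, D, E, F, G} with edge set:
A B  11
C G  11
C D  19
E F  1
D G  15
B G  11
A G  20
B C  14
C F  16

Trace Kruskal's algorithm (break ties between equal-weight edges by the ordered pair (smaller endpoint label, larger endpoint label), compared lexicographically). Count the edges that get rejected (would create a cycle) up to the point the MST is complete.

1

Kruskal: consider edges lightest-first.
E F (1): add — endpoints in different components.
A B (11): add — endpoints in different components.
B G (11): add — endpoints in different components.
C G (11): add — endpoints in different components.
B C (14): skip — B and C already connected.
D G (15): add — endpoints in different components.
C F (16): add — endpoints in different components.
Edges rejected before the tree was complete: 1.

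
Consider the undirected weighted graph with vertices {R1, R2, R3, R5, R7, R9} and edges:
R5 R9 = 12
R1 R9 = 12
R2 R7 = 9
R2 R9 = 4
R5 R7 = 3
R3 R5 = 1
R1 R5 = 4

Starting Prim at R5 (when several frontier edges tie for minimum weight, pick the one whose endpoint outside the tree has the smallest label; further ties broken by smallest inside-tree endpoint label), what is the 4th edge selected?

R2-R7

Grow the tree from R5 using Prim:
Step 1: cheapest edge leaving the tree is R3 R5 (1); add R3.
Step 2: cheapest edge leaving the tree is R5 R7 (3); add R7.
Step 3: cheapest edge leaving the tree is R1 R5 (4); add R1.
Step 4: cheapest edge leaving the tree is R2 R7 (9); add R2.
Step 5: cheapest edge leaving the tree is R2 R9 (4); add R9.
The 4th edge added is R2 R7.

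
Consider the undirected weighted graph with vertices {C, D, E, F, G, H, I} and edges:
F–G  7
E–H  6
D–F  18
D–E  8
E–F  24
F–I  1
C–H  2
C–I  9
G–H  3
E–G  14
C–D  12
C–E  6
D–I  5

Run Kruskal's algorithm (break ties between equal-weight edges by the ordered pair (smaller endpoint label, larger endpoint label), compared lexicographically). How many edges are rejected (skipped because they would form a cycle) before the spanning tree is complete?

Kruskal: consider edges lightest-first.
F–I (1): add — endpoints in different components.
C–H (2): add — endpoints in different components.
G–H (3): add — endpoints in different components.
D–I (5): add — endpoints in different components.
C–E (6): add — endpoints in different components.
E–H (6): skip — E and H already connected.
F–G (7): add — endpoints in different components.
Edges rejected before the tree was complete: 1.

1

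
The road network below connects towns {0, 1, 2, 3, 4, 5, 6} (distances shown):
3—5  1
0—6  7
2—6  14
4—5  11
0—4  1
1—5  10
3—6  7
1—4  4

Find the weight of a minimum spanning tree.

Sort edges by weight, then run Kruskal:
0—4 (1): add. Components now {0,4} {1} {2} {3} {5} {6}
3—5 (1): add. Components now {0,4} {1} {2} {3,5} {6}
1—4 (4): add. Components now {0,1,4} {2} {3,5} {6}
0—6 (7): add. Components now {0,1,4,6} {2} {3,5}
3—6 (7): add. Components now {0,1,3,4,5,6} {2}
1—5 (10): skip — 1 and 5 already connected.
4—5 (11): skip — 4 and 5 already connected.
2—6 (14): add. Components now {0,1,2,3,4,5,6}
MST edges: 0—4, 3—5, 1—4, 0—6, 3—6, 2—6; total weight 1+1+4+7+7+14 = 34.

34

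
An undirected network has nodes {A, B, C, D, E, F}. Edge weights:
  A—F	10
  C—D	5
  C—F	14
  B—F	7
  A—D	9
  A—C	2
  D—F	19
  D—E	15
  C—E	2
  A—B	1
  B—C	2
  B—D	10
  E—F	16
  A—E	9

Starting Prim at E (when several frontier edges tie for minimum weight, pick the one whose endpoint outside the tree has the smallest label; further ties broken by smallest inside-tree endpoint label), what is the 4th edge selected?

C-D

Prim, starting at E.
Step 1: cheapest edge leaving the tree is C—E (2); add C.
Step 2: cheapest edge leaving the tree is A—C (2); add A.
Step 3: cheapest edge leaving the tree is A—B (1); add B.
Step 4: cheapest edge leaving the tree is C—D (5); add D.
Step 5: cheapest edge leaving the tree is B—F (7); add F.
The 4th edge added is C—D.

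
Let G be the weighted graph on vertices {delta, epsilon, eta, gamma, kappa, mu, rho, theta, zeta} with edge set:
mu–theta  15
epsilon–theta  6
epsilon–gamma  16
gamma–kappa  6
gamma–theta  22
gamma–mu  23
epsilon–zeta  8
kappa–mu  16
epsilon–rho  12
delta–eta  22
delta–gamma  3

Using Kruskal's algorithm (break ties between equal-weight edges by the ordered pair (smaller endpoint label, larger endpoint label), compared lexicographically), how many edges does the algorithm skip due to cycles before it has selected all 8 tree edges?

Sort edges by weight, then run Kruskal:
delta–gamma (3): add — endpoints in different components.
epsilon–theta (6): add — endpoints in different components.
gamma–kappa (6): add — endpoints in different components.
epsilon–zeta (8): add — endpoints in different components.
epsilon–rho (12): add — endpoints in different components.
mu–theta (15): add — endpoints in different components.
epsilon–gamma (16): add — endpoints in different components.
kappa–mu (16): skip — kappa and mu already connected.
delta–eta (22): add — endpoints in different components.
Edges rejected before the tree was complete: 1.

1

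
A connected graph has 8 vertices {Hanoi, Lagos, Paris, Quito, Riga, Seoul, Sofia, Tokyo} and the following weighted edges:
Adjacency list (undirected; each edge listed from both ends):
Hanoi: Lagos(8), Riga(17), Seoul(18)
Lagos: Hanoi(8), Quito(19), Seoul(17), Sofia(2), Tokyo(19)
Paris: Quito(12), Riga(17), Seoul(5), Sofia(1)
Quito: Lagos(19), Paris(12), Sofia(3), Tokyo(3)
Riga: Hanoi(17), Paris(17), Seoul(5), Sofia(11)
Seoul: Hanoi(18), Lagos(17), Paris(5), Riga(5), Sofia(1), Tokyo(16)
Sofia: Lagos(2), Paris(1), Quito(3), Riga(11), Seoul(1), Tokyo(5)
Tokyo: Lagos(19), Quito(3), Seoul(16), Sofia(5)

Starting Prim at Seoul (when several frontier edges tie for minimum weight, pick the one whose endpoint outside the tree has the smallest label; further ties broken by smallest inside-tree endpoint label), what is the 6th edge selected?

Riga-Seoul

Grow the tree from Seoul using Prim:
Step 1: cheapest edge leaving the tree is Seoul–Sofia (1); add Sofia.
Step 2: cheapest edge leaving the tree is Paris–Sofia (1); add Paris.
Step 3: cheapest edge leaving the tree is Lagos–Sofia (2); add Lagos.
Step 4: cheapest edge leaving the tree is Quito–Sofia (3); add Quito.
Step 5: cheapest edge leaving the tree is Quito–Tokyo (3); add Tokyo.
Step 6: cheapest edge leaving the tree is Riga–Seoul (5); add Riga.
Step 7: cheapest edge leaving the tree is Hanoi–Lagos (8); add Hanoi.
The 6th edge added is Riga–Seoul.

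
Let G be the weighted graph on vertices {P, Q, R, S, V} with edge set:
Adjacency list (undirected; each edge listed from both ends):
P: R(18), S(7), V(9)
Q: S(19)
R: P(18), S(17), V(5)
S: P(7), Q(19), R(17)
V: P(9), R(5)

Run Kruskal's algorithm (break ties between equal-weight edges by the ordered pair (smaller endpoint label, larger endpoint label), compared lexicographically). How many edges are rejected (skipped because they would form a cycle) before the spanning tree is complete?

2

Kruskal's algorithm — process edges by increasing weight (ties by edge label):
R V (5): add — endpoints in different components.
P S (7): add — endpoints in different components.
P V (9): add — endpoints in different components.
R S (17): skip — R and S already connected.
P R (18): skip — R and P already connected.
Q S (19): add — endpoints in different components.
Edges rejected before the tree was complete: 2.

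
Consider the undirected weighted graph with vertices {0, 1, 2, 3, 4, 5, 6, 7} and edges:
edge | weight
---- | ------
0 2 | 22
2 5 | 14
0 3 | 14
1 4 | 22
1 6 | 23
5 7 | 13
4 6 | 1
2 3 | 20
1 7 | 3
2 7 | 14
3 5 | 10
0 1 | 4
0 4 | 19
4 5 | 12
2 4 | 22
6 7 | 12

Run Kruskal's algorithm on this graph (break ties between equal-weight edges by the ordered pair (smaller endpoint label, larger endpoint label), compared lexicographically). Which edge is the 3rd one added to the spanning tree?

0-1

Sort edges by weight, then run Kruskal:
4 6 (1): add — endpoints in different components.
1 7 (3): add — endpoints in different components.
0 1 (4): add — endpoints in different components.
3 5 (10): add — endpoints in different components.
4 5 (12): add — endpoints in different components.
6 7 (12): add — endpoints in different components.
5 7 (13): skip — 5 and 7 already connected.
0 3 (14): skip — 0 and 3 already connected.
2 5 (14): add — endpoints in different components.
The 3rd edge added is 0 1.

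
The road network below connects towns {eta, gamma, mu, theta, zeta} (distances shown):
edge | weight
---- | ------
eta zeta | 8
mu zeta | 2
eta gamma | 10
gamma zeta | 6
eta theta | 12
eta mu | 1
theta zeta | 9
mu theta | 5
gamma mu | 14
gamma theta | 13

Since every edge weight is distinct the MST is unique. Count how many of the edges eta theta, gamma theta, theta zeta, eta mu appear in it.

Kruskal: consider edges lightest-first.
eta mu (1): add. Components now {eta,mu} {gamma} {zeta} {theta}
mu zeta (2): add. Components now {eta,mu,zeta} {gamma} {theta}
mu theta (5): add. Components now {eta,mu,theta,zeta} {gamma}
gamma zeta (6): add. Components now {eta,gamma,mu,theta,zeta}
MST edge set: {eta mu, mu zeta, mu theta, gamma zeta}.
Of the listed edges, {eta mu} are in the MST → 1.

1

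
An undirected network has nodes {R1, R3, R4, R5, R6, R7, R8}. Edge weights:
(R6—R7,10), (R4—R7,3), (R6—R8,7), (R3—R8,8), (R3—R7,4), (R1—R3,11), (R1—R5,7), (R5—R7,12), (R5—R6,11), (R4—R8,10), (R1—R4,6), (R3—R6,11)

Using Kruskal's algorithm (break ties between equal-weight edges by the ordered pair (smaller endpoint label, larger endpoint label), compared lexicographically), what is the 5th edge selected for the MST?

Kruskal's algorithm — process edges by increasing weight (ties by edge label):
R4—R7 (3): add. Components now {R3} {R5} {R4,R7} {R1} {R8} {R6}
R3—R7 (4): add. Components now {R3,R4,R7} {R5} {R1} {R8} {R6}
R1—R4 (6): add. Components now {R1,R3,R4,R7} {R5} {R8} {R6}
R1—R5 (7): add. Components now {R1,R3,R4,R5,R7} {R8} {R6}
R6—R8 (7): add. Components now {R1,R3,R4,R5,R7} {R6,R8}
R3—R8 (8): add. Components now {R1,R3,R4,R5,R6,R7,R8}
The 5th edge added is R6—R8.

R6-R8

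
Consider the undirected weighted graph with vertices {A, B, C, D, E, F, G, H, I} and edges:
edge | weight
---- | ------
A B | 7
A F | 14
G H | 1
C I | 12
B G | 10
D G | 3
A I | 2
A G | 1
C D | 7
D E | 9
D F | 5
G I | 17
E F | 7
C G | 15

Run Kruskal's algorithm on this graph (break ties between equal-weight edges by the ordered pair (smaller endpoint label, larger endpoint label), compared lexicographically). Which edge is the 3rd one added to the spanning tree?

Sort edges by weight, then run Kruskal:
A G (1): add — endpoints in different components.
G H (1): add — endpoints in different components.
A I (2): add — endpoints in different components.
D G (3): add — endpoints in different components.
D F (5): add — endpoints in different components.
A B (7): add — endpoints in different components.
C D (7): add — endpoints in different components.
E F (7): add — endpoints in different components.
The 3rd edge added is A I.

A-I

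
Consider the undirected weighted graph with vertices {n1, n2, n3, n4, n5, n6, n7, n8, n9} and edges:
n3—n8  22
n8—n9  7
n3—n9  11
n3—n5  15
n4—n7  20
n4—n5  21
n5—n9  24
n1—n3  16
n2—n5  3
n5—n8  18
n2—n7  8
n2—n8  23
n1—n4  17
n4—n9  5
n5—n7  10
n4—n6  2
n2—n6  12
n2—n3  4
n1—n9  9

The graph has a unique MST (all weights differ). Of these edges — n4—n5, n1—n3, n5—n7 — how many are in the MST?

0

Sort edges by weight, then run Kruskal:
n4—n6 (2): add — endpoints in different components.
n2—n5 (3): add — endpoints in different components.
n2—n3 (4): add — endpoints in different components.
n4—n9 (5): add — endpoints in different components.
n8—n9 (7): add — endpoints in different components.
n2—n7 (8): add — endpoints in different components.
n1—n9 (9): add — endpoints in different components.
n5—n7 (10): skip — n5 and n7 already connected.
n3—n9 (11): add — endpoints in different components.
MST edge set: {n4—n6, n2—n5, n2—n3, n4—n9, n8—n9, n2—n7, n1—n9, n3—n9}.
Of the listed edges, {} are in the MST → 0.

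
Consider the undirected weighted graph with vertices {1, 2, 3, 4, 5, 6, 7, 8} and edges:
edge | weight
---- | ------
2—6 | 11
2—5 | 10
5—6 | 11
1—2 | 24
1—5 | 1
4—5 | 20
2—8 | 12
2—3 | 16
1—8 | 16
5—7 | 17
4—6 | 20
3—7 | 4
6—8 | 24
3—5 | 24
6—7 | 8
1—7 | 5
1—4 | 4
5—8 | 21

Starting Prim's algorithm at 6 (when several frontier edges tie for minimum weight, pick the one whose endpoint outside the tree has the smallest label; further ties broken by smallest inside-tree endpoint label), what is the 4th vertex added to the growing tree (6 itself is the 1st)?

Prim's algorithm from 6:
Step 1: cheapest edge leaving the tree is 6—7 (8); add 7.
Step 2: cheapest edge leaving the tree is 3—7 (4); add 3.
Step 3: cheapest edge leaving the tree is 1—7 (5); add 1.
Step 4: cheapest edge leaving the tree is 1—5 (1); add 5.
Step 5: cheapest edge leaving the tree is 1—4 (4); add 4.
Step 6: cheapest edge leaving the tree is 2—5 (10); add 2.
Step 7: cheapest edge leaving the tree is 2—8 (12); add 8.
Vertex order: 6, 7, 3, 1, 5, 4, 2, 8. The 4th vertex is 1.

1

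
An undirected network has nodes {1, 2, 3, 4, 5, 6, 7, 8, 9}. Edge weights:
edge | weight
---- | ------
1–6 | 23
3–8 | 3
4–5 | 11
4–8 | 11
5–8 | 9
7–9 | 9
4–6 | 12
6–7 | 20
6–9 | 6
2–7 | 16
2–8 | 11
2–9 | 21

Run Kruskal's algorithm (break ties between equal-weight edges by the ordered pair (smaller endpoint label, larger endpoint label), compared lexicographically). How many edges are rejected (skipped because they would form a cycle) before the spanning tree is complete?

Kruskal: consider edges lightest-first.
3–8 (3): add — endpoints in different components.
6–9 (6): add — endpoints in different components.
5–8 (9): add — endpoints in different components.
7–9 (9): add — endpoints in different components.
2–8 (11): add — endpoints in different components.
4–5 (11): add — endpoints in different components.
4–8 (11): skip — 4 and 8 already connected.
4–6 (12): add — endpoints in different components.
2–7 (16): skip — 2 and 7 already connected.
6–7 (20): skip — 6 and 7 already connected.
2–9 (21): skip — 2 and 9 already connected.
1–6 (23): add — endpoints in different components.
Edges rejected before the tree was complete: 4.

4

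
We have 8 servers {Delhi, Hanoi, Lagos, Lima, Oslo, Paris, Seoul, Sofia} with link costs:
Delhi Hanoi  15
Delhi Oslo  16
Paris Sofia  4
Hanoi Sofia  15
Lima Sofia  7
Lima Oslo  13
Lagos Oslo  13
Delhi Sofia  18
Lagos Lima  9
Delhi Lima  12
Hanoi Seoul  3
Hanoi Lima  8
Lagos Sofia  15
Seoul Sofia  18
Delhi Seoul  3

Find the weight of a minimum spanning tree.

47

Prim, starting at Seoul.
Step 1: cheapest edge leaving the tree is Delhi Seoul (3); add Delhi.
Step 2: cheapest edge leaving the tree is Hanoi Seoul (3); add Hanoi.
Step 3: cheapest edge leaving the tree is Hanoi Lima (8); add Lima.
Step 4: cheapest edge leaving the tree is Lima Sofia (7); add Sofia.
Step 5: cheapest edge leaving the tree is Paris Sofia (4); add Paris.
Step 6: cheapest edge leaving the tree is Lagos Lima (9); add Lagos.
Step 7: cheapest edge leaving the tree is Lagos Oslo (13); add Oslo.
MST edges: Delhi Seoul, Hanoi Seoul, Hanoi Lima, Lima Sofia, Paris Sofia, Lagos Lima, Lagos Oslo; total weight 3+3+8+7+4+9+13 = 47.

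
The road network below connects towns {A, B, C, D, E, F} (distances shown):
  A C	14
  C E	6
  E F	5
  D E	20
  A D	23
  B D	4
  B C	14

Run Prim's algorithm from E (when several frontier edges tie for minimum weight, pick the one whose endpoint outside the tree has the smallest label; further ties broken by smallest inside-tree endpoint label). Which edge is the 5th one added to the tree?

B-D

Prim, starting at E.
Step 1: frontier [E F 5, C E 6, D E 20] → take E F (5); add F.
Step 2: frontier [C E 6, D E 20] → take C E (6); add C.
Step 3: frontier [A C 14, B C 14, D E 20] → take A C (14); add A.
Step 4: frontier [A D 23, B C 14, D E 20] → take B C (14); add B.
Step 5: frontier [A D 23, B D 4, D E 20] → take B D (4); add D.
The 5th edge added is B D.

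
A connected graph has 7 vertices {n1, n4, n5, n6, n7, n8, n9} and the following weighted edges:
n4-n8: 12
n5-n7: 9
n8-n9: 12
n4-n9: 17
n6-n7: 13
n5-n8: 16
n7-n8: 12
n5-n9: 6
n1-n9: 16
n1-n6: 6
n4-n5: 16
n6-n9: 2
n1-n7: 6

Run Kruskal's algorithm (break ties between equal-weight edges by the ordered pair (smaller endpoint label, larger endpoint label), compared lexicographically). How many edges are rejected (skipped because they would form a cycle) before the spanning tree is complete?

1

Kruskal: consider edges lightest-first.
n6-n9 (2): add — endpoints in different components.
n1-n6 (6): add — endpoints in different components.
n1-n7 (6): add — endpoints in different components.
n5-n9 (6): add — endpoints in different components.
n5-n7 (9): skip — n7 and n5 already connected.
n4-n8 (12): add — endpoints in different components.
n7-n8 (12): add — endpoints in different components.
Edges rejected before the tree was complete: 1.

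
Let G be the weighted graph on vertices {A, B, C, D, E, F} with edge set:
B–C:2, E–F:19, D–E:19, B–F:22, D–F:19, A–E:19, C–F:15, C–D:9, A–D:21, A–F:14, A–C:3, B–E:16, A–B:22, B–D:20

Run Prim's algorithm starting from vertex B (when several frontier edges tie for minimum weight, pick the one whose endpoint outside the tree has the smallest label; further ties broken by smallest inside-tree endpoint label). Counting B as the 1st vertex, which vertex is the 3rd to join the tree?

A

Prim, starting at B.
Step 1: frontier [B–C 2, B–E 16, B–D 20, A–B 22, B–F 22] → take B–C (2); add C.
Step 2: frontier [B–E 16, B–D 20, A–B 22, B–F 22, A–C 3, C–D 9, C–F 15] → take A–C (3); add A.
Step 3: frontier [A–F 14, A–E 19, A–D 21, B–E 16, B–D 20, B–F 22, C–D 9, C–F 15] → take C–D (9); add D.
Step 4: frontier [A–F 14, A–E 19, B–E 16, B–F 22, C–F 15, D–E 19, D–F 19] → take A–F (14); add F.
Step 5: frontier [A–E 19, B–E 16, D–E 19, E–F 19] → take B–E (16); add E.
Vertex order: B, C, A, D, F, E. The 3rd vertex is A.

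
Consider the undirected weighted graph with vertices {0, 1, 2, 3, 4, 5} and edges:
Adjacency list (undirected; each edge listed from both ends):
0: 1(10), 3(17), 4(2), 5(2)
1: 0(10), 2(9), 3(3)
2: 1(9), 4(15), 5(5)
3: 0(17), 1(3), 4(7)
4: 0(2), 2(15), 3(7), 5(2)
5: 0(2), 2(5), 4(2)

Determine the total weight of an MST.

Sort edges by weight, then run Kruskal:
0-4 (2): add — endpoints in different components.
0-5 (2): add — endpoints in different components.
4-5 (2): skip — 4 and 5 already connected.
1-3 (3): add — endpoints in different components.
2-5 (5): add — endpoints in different components.
3-4 (7): add — endpoints in different components.
MST edges: 0-4, 0-5, 1-3, 2-5, 3-4; total weight 2+2+3+5+7 = 19.

19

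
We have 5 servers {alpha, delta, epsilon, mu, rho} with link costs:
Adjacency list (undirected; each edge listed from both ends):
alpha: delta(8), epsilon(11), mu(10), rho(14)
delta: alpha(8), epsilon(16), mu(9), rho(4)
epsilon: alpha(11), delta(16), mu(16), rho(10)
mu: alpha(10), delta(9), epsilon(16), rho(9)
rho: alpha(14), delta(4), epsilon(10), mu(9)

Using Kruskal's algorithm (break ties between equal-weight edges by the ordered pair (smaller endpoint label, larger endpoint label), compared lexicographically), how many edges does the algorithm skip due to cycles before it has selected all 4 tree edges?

2

Sort edges by weight, then run Kruskal:
delta—rho (4): add — endpoints in different components.
alpha—delta (8): add — endpoints in different components.
delta—mu (9): add — endpoints in different components.
mu—rho (9): skip — mu and rho already connected.
alpha—mu (10): skip — alpha and mu already connected.
epsilon—rho (10): add — endpoints in different components.
Edges rejected before the tree was complete: 2.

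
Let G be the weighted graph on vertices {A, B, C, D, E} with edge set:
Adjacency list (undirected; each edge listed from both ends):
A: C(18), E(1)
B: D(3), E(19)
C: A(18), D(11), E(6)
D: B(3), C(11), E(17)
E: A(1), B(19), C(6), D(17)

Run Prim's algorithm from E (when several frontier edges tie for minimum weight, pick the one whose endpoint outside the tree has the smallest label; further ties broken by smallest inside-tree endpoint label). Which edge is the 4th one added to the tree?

B-D

Prim's algorithm from E:
Step 1: frontier [A-E 1, C-E 6, D-E 17, B-E 19] → take A-E (1); add A.
Step 2: frontier [A-C 18, C-E 6, D-E 17, B-E 19] → take C-E (6); add C.
Step 3: frontier [C-D 11, D-E 17, B-E 19] → take C-D (11); add D.
Step 4: frontier [B-D 3, B-E 19] → take B-D (3); add B.
The 4th edge added is B-D.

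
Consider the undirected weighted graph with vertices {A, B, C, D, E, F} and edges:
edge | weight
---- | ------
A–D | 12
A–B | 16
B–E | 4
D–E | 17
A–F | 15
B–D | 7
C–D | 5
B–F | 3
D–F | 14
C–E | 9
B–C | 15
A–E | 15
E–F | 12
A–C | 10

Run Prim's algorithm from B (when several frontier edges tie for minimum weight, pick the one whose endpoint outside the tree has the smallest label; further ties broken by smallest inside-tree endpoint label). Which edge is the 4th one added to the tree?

C-D

Prim's algorithm from B:
Step 1: cheapest edge leaving the tree is B–F (3); add F.
Step 2: cheapest edge leaving the tree is B–E (4); add E.
Step 3: cheapest edge leaving the tree is B–D (7); add D.
Step 4: cheapest edge leaving the tree is C–D (5); add C.
Step 5: cheapest edge leaving the tree is A–C (10); add A.
The 4th edge added is C–D.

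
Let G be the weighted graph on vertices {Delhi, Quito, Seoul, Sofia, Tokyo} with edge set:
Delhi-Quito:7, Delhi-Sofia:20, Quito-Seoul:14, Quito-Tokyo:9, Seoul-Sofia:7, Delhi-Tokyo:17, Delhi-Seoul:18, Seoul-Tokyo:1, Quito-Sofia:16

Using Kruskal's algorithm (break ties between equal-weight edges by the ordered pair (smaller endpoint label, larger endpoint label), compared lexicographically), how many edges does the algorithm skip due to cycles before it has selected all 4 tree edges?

Sort edges by weight, then run Kruskal:
Seoul-Tokyo (1): add. Components now {Quito} {Seoul,Tokyo} {Delhi} {Sofia}
Delhi-Quito (7): add. Components now {Delhi,Quito} {Seoul,Tokyo} {Sofia}
Seoul-Sofia (7): add. Components now {Delhi,Quito} {Seoul,Sofia,Tokyo}
Quito-Tokyo (9): add. Components now {Delhi,Quito,Seoul,Sofia,Tokyo}
Edges rejected before the tree was complete: 0.

0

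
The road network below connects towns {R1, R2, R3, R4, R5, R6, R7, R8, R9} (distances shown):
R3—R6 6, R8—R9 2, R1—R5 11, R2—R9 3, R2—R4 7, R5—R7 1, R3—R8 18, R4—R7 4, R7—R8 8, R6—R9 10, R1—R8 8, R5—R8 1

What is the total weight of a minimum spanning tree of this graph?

Prim's algorithm from R7:
Step 1: cheapest edge leaving the tree is R5—R7 (1); add R5.
Step 2: cheapest edge leaving the tree is R5—R8 (1); add R8.
Step 3: cheapest edge leaving the tree is R8—R9 (2); add R9.
Step 4: cheapest edge leaving the tree is R2—R9 (3); add R2.
Step 5: cheapest edge leaving the tree is R4—R7 (4); add R4.
Step 6: cheapest edge leaving the tree is R1—R8 (8); add R1.
Step 7: cheapest edge leaving the tree is R6—R9 (10); add R6.
Step 8: cheapest edge leaving the tree is R3—R6 (6); add R3.
MST edges: R5—R7, R5—R8, R8—R9, R2—R9, R4—R7, R1—R8, R6—R9, R3—R6; total weight 1+1+2+3+4+8+10+6 = 35.

35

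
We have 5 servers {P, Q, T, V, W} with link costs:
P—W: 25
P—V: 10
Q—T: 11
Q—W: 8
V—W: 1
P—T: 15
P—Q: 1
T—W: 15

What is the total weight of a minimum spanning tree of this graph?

21

Grow the tree from V using Prim:
Step 1: cheapest edge leaving the tree is V—W (1); add W.
Step 2: cheapest edge leaving the tree is Q—W (8); add Q.
Step 3: cheapest edge leaving the tree is P—Q (1); add P.
Step 4: cheapest edge leaving the tree is Q—T (11); add T.
MST edges: V—W, Q—W, P—Q, Q—T; total weight 1+8+1+11 = 21.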